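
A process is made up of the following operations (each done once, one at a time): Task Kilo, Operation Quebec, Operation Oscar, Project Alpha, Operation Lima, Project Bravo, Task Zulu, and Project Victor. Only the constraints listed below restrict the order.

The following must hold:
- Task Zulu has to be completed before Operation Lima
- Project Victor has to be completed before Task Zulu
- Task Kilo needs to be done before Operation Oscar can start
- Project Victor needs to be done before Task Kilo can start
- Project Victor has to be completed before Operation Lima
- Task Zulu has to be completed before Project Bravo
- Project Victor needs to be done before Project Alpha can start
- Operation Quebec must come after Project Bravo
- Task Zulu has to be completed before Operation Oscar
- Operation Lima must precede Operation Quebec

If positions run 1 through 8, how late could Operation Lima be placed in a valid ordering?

7

Following the constraints forward from Operation Lima, its only required successor is Operation Quebec.
So at least 1 operation follows Operation Lima, putting Operation Lima no later than position 7. That position is achievable by scheduling everything else first.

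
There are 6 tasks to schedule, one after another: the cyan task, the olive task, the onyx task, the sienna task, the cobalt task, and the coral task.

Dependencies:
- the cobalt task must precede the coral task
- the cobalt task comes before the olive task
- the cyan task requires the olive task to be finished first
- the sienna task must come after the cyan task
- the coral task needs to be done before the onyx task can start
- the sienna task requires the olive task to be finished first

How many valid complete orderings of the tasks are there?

10

Only the cobalt task has no prerequisites, so it must go first.
Enumerating by repeatedly choosing an available task (one whose prerequisites are all placed) gives 10 distinct complete orderings.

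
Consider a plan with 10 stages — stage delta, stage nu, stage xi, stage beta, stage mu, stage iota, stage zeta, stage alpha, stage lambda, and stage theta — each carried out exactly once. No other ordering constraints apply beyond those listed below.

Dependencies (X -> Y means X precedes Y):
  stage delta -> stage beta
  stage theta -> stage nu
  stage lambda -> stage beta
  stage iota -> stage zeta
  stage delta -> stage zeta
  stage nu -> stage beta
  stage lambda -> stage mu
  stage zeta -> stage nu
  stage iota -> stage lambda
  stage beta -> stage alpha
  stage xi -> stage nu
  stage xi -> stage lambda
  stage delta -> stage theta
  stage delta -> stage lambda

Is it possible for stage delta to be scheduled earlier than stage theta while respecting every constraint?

Yes

The constraints force stage delta before stage theta, so yes — every valid ordering has stage delta earlier.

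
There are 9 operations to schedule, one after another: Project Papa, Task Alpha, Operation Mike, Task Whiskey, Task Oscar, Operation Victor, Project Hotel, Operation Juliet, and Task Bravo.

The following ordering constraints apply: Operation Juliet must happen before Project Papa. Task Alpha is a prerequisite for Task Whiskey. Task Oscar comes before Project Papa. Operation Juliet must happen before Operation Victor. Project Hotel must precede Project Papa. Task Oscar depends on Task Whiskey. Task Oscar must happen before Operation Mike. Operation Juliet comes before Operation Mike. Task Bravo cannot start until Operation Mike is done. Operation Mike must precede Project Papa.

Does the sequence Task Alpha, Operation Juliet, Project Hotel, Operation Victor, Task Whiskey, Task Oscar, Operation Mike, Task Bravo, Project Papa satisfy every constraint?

Yes

Checking each listed constraint against this order: for instance, Operation Juliet is in position 2 and Project Papa in position 9, so that constraint holds — and the remaining constraints check out the same way.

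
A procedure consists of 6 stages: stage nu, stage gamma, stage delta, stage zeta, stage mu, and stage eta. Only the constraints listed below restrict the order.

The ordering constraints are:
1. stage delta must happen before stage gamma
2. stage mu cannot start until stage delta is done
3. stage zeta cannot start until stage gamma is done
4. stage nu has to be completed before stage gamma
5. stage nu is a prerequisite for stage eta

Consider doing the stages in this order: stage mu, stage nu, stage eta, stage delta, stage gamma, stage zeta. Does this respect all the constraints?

In the proposed order, stage mu appears before stage delta.
That contradicts the constraint that stage delta must precede stage mu.

No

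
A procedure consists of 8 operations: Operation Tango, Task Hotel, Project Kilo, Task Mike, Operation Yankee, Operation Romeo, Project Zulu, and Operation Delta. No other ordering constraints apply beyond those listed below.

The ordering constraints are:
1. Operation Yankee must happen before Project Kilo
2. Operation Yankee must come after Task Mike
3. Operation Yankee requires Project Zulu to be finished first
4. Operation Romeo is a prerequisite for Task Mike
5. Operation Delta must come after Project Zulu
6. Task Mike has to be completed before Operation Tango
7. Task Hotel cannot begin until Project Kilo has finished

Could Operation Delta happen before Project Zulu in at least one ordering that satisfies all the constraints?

No

The constraints give a chain Project Zulu → Operation Delta, which forces Project Zulu before Operation Delta.
So no valid ordering can have Operation Delta before Project Zulu.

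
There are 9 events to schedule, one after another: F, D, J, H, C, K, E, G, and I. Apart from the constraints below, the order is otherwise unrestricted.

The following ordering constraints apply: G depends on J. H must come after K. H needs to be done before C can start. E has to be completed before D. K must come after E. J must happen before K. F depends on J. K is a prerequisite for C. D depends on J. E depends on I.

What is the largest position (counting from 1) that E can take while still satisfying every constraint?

5

Following every chain forward from E, the events that must come later are D, H, C, K — 4 of them.
With 4 mandatory successors out of 9 events total, the latest slot for E is 9−4 = 5, and it's reachable by doing all non-successors before E.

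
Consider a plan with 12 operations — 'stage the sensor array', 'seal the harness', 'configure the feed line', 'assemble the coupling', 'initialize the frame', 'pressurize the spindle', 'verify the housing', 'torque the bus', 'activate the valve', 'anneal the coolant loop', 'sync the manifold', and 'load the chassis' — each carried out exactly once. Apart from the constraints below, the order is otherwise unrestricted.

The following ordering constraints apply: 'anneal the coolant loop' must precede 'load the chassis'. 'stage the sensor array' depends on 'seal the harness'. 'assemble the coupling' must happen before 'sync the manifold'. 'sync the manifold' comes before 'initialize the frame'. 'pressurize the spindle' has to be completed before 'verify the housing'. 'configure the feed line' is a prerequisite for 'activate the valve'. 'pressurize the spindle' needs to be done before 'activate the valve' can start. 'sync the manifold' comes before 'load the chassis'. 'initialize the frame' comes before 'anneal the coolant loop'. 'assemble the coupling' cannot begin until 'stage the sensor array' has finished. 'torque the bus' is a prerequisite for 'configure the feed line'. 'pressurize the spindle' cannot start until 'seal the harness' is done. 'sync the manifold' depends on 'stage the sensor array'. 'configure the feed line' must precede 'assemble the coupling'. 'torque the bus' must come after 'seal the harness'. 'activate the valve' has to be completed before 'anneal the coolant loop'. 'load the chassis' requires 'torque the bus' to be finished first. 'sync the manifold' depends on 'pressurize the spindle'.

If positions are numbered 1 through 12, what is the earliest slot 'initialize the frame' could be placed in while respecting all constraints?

8

The operations that are forced before 'initialize the frame', directly or transitively, are 'stage the sensor array', 'seal the harness', 'configure the feed line', 'assemble the coupling', 'pressurize the spindle', 'torque the bus', 'sync the manifold'. That's 7 operations.
With 7 mandatory predecessors, the earliest 'initialize the frame' can sit is position 7+1 = 8, and placing just those 7 first achieves it.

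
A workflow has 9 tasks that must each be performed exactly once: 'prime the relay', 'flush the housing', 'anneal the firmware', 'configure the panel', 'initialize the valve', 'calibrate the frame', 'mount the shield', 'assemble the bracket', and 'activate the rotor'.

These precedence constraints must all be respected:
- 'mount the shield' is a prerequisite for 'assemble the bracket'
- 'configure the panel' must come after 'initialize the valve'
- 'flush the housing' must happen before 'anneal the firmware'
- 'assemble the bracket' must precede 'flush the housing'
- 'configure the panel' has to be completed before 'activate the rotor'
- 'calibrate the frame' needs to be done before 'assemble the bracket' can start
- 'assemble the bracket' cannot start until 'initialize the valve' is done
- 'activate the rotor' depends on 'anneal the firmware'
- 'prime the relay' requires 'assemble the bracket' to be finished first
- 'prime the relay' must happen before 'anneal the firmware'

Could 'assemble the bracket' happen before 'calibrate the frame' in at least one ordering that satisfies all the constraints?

Following 'calibrate the frame' → 'assemble the bracket', 'calibrate the frame' must precede 'assemble the bracket' in every valid ordering.
Hence 'assemble the bracket' can never be scheduled before 'calibrate the frame'.

No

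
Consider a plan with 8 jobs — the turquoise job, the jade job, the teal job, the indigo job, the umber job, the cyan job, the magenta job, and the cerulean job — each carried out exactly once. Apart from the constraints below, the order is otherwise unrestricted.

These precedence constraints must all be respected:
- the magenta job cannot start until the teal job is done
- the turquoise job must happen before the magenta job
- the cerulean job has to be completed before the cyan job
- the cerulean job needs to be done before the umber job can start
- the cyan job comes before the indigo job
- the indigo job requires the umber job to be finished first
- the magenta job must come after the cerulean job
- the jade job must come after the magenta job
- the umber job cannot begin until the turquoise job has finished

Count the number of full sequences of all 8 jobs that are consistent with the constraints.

188

3 jobs have no prerequisites (the turquoise job, the teal job, the cerulean job), so any of them could come first.
Systematically extending each partial ordering one job at a time and counting, there are 188 complete orderings.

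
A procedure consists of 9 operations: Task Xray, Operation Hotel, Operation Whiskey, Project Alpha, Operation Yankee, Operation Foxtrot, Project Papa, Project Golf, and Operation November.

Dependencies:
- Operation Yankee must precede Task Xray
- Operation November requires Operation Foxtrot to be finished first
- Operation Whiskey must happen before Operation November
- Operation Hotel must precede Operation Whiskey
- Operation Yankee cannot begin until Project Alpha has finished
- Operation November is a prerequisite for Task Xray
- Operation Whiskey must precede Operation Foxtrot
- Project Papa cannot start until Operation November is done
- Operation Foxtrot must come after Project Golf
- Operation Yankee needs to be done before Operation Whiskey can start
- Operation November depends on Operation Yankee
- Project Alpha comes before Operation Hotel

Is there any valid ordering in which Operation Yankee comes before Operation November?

Every valid ordering already has Operation Yankee before Operation November (the constraints require it), so in particular at least one does.

Yes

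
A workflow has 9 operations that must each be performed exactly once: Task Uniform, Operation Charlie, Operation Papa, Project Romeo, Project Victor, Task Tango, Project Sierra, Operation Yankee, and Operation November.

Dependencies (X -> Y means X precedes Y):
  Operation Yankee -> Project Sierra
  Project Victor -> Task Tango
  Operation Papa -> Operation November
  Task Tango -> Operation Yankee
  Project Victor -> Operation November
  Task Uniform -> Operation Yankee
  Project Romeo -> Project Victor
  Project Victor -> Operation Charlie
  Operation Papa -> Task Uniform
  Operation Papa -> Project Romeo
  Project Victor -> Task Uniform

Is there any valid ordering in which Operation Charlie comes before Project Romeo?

There is a dependency chain Project Romeo → Project Victor → Operation Charlie, so Operation Charlie always comes after Project Romeo.
Hence Operation Charlie can never be scheduled before Project Romeo.

No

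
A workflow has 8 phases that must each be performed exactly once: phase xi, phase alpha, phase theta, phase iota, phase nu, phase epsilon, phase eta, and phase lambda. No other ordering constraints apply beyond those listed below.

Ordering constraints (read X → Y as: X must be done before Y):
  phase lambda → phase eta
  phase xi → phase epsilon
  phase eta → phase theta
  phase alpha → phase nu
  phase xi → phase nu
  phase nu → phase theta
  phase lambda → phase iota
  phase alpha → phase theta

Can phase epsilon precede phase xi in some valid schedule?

Following phase xi → phase epsilon, phase xi must precede phase epsilon in every valid ordering.
Hence phase epsilon can never be scheduled before phase xi.

No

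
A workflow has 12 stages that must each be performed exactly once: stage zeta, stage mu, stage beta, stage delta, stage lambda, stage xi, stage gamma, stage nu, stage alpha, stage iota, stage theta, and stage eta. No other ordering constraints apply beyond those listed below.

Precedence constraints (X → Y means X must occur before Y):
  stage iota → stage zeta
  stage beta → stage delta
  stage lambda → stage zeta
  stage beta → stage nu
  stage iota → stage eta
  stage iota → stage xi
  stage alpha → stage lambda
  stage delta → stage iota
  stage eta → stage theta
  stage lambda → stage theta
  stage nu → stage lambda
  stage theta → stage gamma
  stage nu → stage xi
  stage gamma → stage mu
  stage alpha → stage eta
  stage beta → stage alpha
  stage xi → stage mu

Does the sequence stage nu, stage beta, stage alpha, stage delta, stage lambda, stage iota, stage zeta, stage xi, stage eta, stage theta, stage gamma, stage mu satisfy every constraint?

The sequence places stage nu ahead of stage beta.
But one of the constraints requires stage beta before stage nu, so this ordering violates it.

No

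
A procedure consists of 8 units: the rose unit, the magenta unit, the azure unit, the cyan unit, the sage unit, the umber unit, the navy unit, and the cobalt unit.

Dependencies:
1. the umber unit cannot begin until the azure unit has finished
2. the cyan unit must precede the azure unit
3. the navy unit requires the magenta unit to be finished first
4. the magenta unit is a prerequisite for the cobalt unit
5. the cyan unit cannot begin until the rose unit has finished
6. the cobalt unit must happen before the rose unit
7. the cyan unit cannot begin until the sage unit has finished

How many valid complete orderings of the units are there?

27

The units with no prerequisites are the magenta unit, the sage unit; any of them can be placed first.
Counting all ways to extend the partial order to a total order gives 27.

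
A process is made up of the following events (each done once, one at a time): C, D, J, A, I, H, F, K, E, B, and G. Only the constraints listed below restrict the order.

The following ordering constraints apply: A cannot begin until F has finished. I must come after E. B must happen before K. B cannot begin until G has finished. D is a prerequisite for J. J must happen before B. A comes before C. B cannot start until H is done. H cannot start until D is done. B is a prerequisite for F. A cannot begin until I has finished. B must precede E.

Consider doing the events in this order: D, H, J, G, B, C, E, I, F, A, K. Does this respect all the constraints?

No

Here A comes after C.
But one of the constraints requires A before C, so this ordering violates it.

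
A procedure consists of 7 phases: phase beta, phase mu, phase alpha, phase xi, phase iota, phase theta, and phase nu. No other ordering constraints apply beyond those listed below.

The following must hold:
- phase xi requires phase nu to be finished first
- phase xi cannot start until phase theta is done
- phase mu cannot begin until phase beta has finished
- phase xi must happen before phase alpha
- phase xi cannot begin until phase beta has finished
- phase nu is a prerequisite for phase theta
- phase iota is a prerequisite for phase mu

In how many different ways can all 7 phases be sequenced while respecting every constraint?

53

3 phases have no prerequisites (phase beta, phase iota, phase nu), so any of them could come first.
Counting all ways to extend the partial order to a total order gives 53.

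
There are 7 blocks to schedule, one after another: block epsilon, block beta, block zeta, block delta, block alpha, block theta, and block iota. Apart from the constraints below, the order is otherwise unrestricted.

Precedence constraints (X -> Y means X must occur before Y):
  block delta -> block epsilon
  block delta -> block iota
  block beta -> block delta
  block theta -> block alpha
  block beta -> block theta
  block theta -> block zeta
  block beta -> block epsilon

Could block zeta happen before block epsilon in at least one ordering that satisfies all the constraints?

No chain of constraints runs from block epsilon to block zeta, so block epsilon is not required to come first.
That means at least one valid schedule has block zeta before block epsilon.

Yes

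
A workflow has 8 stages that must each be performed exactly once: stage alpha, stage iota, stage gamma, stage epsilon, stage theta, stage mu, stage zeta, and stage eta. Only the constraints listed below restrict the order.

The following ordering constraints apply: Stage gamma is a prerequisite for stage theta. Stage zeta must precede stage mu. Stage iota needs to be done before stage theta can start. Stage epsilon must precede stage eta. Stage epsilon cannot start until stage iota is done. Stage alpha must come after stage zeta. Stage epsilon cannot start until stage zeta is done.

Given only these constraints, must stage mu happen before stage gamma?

No

Stage mu and stage gamma are not related by any chain of constraints.
There exist valid orderings with stage gamma before stage mu, so stage mu is not required to come first.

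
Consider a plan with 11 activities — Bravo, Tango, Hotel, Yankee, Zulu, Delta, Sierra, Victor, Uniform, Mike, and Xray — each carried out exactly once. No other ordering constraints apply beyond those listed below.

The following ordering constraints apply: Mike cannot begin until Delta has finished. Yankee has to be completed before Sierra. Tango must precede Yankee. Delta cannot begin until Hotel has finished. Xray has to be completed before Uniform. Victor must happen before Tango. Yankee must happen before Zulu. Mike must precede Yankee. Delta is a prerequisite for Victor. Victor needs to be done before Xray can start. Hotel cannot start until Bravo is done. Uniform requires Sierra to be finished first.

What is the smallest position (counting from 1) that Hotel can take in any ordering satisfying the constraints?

Working backwards through the constraints from Hotel, its only required predecessor is Bravo.
So at minimum 1 activity comes before Hotel, putting Hotel no earlier than position 2. That position is achievable by scheduling exactly that predecessor first.

2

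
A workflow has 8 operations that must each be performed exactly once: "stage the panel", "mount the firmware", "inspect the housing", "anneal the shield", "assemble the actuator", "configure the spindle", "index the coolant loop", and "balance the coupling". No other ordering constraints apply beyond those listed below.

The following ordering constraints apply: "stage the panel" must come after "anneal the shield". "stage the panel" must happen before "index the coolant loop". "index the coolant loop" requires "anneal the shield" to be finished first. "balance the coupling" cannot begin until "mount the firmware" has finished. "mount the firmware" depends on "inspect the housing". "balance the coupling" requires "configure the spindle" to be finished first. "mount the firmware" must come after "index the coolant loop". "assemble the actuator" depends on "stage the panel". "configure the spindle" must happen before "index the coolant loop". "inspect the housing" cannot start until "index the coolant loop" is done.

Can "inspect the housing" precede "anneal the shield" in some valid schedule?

Following "anneal the shield" → "index the coolant loop" → "inspect the housing", "anneal the shield" must precede "inspect the housing" in every valid ordering.
Hence "inspect the housing" can never be scheduled before "anneal the shield".

No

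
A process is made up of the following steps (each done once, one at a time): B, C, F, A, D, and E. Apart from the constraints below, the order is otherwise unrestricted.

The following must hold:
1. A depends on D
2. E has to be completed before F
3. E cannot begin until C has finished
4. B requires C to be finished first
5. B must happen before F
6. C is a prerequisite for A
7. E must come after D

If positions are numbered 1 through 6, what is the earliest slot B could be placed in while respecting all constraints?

2

Working backwards through the constraints from B, its only required predecessor is C.
With 1 mandatory predecessor, the earliest B can sit is position 1+1 = 2, and placing just that one first achieves it.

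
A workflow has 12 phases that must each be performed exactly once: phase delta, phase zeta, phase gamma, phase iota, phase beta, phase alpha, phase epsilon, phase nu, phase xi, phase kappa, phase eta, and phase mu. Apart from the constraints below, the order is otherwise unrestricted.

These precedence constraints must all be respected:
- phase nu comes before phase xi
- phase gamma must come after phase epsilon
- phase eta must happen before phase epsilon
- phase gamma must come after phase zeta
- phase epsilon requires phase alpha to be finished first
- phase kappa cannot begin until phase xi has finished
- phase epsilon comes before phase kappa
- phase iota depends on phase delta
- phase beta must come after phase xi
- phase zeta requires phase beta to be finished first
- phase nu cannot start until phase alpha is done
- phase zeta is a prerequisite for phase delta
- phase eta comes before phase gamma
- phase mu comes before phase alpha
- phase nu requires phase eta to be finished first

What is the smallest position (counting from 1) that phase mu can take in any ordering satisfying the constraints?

No constraint forces any other phase before phase mu, so it can be placed first.

1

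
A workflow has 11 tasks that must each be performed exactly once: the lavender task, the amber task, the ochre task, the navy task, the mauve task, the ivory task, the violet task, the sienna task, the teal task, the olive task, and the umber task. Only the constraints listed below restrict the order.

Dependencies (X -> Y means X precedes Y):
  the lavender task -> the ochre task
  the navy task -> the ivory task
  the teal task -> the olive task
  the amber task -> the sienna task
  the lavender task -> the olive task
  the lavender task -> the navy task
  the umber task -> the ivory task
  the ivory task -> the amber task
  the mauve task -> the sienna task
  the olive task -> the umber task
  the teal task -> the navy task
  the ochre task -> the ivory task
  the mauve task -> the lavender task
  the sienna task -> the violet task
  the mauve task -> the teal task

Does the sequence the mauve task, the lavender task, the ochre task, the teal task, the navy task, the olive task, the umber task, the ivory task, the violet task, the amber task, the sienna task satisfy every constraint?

No

Here the sienna task comes after the violet task.
Since the sienna task is required before the violet task, the ordering is invalid.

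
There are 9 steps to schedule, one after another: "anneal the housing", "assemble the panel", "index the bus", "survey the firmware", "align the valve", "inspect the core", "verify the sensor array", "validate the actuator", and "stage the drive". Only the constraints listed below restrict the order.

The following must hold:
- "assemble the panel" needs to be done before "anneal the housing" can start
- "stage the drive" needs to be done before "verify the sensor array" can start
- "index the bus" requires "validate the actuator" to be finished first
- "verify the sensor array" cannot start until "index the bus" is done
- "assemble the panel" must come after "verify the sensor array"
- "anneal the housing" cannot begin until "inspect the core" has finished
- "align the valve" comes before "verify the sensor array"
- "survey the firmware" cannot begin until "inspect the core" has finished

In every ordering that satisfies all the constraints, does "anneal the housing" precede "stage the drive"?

In fact the dependencies run the other way: "stage the drive" → "verify the sensor array" → "assemble the panel" → "anneal the housing".
So "anneal the housing" does not have to come before "stage the drive" — it cannot.

No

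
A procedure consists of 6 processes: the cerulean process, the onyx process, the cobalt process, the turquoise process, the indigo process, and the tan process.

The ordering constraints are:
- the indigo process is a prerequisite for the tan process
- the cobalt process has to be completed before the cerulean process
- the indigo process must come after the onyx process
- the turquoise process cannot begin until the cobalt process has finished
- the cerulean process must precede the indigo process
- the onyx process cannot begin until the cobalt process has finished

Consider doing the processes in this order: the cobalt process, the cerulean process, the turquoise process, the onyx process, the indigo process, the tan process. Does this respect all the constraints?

Yes

Checking each listed constraint against this order: for instance, the cerulean process is in position 2 and the indigo process in position 5, so that constraint holds — and the remaining constraints check out the same way.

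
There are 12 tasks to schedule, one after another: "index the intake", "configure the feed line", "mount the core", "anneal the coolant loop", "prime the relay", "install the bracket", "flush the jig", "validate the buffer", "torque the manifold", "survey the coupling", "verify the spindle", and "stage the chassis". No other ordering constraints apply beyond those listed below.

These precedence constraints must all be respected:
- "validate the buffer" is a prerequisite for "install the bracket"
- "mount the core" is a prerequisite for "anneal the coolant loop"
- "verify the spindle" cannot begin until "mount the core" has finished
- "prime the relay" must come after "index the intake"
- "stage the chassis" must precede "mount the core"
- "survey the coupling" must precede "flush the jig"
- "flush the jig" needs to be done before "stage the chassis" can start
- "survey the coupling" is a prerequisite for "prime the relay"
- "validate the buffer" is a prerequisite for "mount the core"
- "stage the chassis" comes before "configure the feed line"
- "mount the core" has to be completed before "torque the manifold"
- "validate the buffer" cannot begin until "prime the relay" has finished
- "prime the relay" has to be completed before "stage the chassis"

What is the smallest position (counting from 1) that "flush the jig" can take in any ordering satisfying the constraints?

Working backwards through the constraints from "flush the jig", its only required predecessor is "survey the coupling".
With 1 mandatory predecessor, the earliest "flush the jig" can sit is position 1+1 = 2, and placing just that one first achieves it.

2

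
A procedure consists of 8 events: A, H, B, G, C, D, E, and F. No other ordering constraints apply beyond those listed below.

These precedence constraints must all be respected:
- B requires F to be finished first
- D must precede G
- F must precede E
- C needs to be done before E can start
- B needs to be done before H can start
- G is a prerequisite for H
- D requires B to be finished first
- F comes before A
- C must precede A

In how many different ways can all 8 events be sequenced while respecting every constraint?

100

The events with no prerequisites are C, F; any of them can be placed first.
Systematically extending each partial ordering one event at a time and counting, there are 100 complete orderings.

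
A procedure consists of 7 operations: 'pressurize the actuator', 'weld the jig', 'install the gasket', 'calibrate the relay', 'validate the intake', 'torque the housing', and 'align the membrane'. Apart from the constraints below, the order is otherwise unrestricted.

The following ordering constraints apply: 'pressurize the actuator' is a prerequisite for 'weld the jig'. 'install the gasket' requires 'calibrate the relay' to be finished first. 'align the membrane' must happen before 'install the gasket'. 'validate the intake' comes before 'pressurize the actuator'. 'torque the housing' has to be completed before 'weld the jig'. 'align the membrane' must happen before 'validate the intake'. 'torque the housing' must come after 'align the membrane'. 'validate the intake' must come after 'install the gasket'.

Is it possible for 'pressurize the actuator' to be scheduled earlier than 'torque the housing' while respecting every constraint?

No chain of constraints runs from 'torque the housing' to 'pressurize the actuator', so 'torque the housing' is not required to come first.
That means at least one valid schedule has 'pressurize the actuator' before 'torque the housing'.

Yes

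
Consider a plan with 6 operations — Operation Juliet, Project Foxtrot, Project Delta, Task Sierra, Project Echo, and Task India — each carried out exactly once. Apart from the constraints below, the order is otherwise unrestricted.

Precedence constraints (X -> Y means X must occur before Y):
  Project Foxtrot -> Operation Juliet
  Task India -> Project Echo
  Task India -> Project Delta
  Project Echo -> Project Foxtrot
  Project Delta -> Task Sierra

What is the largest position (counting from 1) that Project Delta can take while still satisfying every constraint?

5

Following the constraints forward from Project Delta, its only required successor is Task Sierra.
With 1 mandatory successor out of 6 operations total, the latest slot for Project Delta is 6−1 = 5, and it's reachable by doing all non-successors before Project Delta.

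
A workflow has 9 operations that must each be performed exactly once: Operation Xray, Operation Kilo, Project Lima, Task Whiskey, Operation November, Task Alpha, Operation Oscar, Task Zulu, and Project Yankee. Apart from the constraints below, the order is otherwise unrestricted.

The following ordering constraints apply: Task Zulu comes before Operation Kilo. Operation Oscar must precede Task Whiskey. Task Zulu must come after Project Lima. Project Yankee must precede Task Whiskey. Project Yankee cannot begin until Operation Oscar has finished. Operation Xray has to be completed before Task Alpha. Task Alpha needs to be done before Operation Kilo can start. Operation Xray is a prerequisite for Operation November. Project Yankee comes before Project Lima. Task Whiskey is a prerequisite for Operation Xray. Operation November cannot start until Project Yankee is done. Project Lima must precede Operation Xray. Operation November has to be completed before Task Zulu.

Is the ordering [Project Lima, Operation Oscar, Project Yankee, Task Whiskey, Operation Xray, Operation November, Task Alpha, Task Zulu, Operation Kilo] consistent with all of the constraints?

No

In the proposed order, Project Lima appears before Project Yankee.
Since Project Yankee is required before Project Lima, the ordering is invalid.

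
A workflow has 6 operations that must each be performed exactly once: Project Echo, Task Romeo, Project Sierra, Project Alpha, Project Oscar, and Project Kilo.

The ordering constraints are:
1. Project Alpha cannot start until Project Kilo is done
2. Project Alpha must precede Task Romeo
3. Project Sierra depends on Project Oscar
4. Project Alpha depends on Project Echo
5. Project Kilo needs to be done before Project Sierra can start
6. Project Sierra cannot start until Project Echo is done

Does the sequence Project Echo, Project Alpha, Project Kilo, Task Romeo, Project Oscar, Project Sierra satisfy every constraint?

No

Here Project Kilo comes after Project Alpha.
That contradicts the constraint that Project Kilo must precede Project Alpha.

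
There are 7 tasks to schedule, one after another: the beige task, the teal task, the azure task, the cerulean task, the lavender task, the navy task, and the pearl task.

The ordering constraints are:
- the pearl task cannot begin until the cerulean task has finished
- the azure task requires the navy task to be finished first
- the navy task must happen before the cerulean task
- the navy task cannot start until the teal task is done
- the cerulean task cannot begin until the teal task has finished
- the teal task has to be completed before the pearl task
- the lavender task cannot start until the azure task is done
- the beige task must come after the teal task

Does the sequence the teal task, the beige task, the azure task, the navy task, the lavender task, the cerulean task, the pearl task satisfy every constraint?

No

In the proposed order, the azure task appears before the navy task.
But one of the constraints requires the navy task before the azure task, so this ordering violates it.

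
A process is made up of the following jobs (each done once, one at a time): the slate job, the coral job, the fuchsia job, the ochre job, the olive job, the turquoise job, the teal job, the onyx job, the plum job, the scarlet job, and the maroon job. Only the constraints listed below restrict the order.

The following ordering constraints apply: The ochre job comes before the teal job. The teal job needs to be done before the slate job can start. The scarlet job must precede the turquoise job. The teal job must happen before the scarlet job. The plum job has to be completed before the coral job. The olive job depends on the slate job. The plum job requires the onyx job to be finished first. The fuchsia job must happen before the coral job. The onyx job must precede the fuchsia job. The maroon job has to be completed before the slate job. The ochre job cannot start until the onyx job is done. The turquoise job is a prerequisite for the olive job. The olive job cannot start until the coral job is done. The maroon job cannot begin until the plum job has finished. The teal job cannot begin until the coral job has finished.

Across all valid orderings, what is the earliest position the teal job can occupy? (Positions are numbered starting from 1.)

6

Every job that must precede the teal job has to come before it. Tracing all chains that end at the teal job, those jobs are: the coral job, the fuchsia job, the ochre job, the onyx job, the plum job — 5 in total.
With 5 mandatory predecessors, the earliest the teal job can sit is position 5+1 = 6, and placing just those 5 first achieves it.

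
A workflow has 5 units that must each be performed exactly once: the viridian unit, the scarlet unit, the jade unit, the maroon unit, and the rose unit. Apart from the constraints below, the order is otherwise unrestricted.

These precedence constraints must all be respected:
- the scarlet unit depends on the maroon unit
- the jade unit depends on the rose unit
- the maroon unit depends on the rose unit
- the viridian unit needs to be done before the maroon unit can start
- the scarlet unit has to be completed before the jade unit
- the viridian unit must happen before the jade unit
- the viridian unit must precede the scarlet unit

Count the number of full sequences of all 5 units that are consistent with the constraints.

2

2 units have no prerequisites (the viridian unit, the rose unit), so any of them could come first.
Systematically extending each partial ordering one unit at a time and counting, there are 2 complete orderings.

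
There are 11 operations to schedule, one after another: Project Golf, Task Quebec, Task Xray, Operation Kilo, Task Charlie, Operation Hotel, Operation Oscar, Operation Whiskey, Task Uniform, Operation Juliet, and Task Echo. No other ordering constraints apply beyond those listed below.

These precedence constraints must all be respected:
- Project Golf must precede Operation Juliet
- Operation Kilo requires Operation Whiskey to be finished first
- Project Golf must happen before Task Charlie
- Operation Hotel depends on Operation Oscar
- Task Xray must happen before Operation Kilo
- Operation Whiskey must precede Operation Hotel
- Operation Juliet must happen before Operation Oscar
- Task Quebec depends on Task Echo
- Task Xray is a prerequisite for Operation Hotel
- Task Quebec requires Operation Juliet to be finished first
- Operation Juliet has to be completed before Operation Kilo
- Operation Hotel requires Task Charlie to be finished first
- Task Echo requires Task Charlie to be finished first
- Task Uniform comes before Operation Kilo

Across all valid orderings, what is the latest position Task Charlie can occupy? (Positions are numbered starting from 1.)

Every operation that must follow Task Charlie has to come after it. Tracing all chains starting from Task Charlie, those operations are: Task Quebec, Operation Hotel, Task Echo — 3 in total.
So at least 3 operations follow Task Charlie, putting Task Charlie no later than position 8. That position is achievable by scheduling everything else first.

8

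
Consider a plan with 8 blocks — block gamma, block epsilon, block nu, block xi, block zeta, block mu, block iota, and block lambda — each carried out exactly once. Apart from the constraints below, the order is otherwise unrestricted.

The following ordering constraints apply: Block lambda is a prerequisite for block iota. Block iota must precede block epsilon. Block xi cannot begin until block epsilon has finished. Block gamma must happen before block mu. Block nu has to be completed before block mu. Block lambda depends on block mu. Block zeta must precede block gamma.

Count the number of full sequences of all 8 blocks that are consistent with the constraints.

3

2 blocks have no prerequisites (block nu, block zeta), so any of them could come first.
Enumerating by repeatedly choosing an available block (one whose prerequisites are all placed) gives 3 distinct complete orderings.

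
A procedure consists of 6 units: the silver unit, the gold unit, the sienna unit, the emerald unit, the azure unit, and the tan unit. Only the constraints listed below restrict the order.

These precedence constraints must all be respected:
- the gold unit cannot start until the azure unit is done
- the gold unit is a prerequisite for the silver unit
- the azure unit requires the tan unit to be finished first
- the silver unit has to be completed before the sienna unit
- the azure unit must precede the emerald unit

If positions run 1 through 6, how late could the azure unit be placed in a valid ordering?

2

Following every chain forward from the azure unit, the units that must come later are the silver unit, the gold unit, the sienna unit, the emerald unit — 4 of them.
With 4 mandatory successors out of 6 units total, the latest slot for the azure unit is 6−4 = 2, and it's reachable by doing all non-successors before the azure unit.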